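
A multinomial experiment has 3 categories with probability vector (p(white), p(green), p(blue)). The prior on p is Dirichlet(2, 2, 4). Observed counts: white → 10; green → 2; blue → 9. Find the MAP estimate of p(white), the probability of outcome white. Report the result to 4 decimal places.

MAP estimate of p(white) = 0.4231

The posterior is Dirichlet(αᵢ + nᵢ) = Dirichlet(12, 4, 13).
For a Dirichlet(a₁,…,a_K) with all aᵢ > 1, the mode has j-th component (aⱼ − 1)/(Σaᵢ − K).
Here Σaᵢ = 29 and K = 3, so p(white) = (12 − 1)/(29 − 3) = 11/26 ≈ 0.4231.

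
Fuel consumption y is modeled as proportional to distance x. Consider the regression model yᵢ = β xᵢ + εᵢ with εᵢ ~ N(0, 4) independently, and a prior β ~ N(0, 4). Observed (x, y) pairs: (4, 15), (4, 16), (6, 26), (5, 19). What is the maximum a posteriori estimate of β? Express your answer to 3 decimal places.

β̂_MAP = 3.989

log p(β | y) = −Σ(yᵢ − βxᵢ)²/(2·4) − β²/(2·4) + const.
Setting the derivative to zero: Σxᵢ(yᵢ − βxᵢ)/4 − β/4 = 0, so β = Σxᵢyᵢ / (Σxᵢ² + σ²/τ²).
Σxᵢyᵢ = 4·15 + 4·16 + 6·26 + 5·19 = 375; Σxᵢ² = 93; σ²/τ² = 1.
β̂_MAP = 375 / (93 + 1) = 375/94 ≈ 3.989.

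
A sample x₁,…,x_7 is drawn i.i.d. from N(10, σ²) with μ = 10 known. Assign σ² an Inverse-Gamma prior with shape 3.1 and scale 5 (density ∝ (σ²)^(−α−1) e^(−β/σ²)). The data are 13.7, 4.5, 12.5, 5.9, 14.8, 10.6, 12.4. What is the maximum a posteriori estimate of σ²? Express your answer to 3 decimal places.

σ̂²_MAP = 6.984

Sum of squared deviations about the known mean: SS = (13.7−10)² + (4.5−10)² + (12.5−10)² + (5.9−10)² + (14.8−10)² + (10.6−10)² + (12.4−10)² = 96.16.
The Normal likelihood contributes (σ²)^(−n/2) exp(−SS/(2σ²)), so the posterior is Inverse-Gamma(α + n/2, β + SS/2) = Inverse-Gamma(6.6, 53.08).
The mode of Inverse-Gamma(a, b) is b/(a+1) = 53.08/7.6 ≈ 6.984.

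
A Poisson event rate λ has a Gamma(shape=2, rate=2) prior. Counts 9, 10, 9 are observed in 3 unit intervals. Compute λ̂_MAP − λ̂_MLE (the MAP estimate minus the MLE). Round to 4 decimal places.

MAP − MLE = -3.5333

Σxᵢ = 28. Posterior is Gamma(30, 5); MAP = (30−1)/5 = 29/5 ≈ 5.80000.
MLE = x̄ = 28/3 ≈ 9.33333.
Difference = 29/5 − 28/3 = -53/15 ≈ -3.5333.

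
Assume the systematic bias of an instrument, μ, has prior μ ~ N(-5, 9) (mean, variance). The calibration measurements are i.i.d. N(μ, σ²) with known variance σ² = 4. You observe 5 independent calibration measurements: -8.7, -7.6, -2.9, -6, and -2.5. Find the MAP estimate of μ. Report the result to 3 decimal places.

n = 5; x̄ = ((-8.7) + (-7.6) + (-2.9) + (-6) + (-2.5))/5 = -27.7/5 = -5.54.
For a Normal prior and Normal likelihood with known variance, the posterior is Normal; its mode equals its mean, the precision-weighted average.
Prior precision 1/σ₀² = 1/9; data precision n/σ² = 5/4 = 1.25.
μ̂ = ((1/9)·(-5) + 1.25·(-5.54)) / (1/9 + 1.25) = (-2693/360)/(49/36) = -2693/490 ≈ -5.496.

μ̂_MAP = -5.496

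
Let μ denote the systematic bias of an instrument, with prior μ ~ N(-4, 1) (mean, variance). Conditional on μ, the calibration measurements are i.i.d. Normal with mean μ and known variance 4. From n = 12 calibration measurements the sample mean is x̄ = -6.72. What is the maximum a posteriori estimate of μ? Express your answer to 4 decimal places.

n = 12, x̄ = -6.72.
For a Normal prior and Normal likelihood with known variance, the posterior is Normal; its mode equals its mean, the precision-weighted average.
Prior precision 1/σ₀² = 1/1 = 1; data precision n/σ² = 12/4 = 3.
μ̂ = (1·(-4) + 3·(-6.72)) / (1 + 3) = (-24.16)/4 = -6.0400.

μ̂_MAP = -6.0400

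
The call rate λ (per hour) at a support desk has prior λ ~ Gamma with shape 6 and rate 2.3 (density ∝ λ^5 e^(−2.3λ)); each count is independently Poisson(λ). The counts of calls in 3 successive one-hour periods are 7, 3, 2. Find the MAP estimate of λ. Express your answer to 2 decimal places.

λ̂_MAP = 3.21

Σxᵢ = 7+3+2 = 12, with n = 3.
Posterior ∝ λ^5e^(−2.3λ) · λ^12e^(−3λ) = λ^17e^(−5.3λ), i.e. Gamma(shape=18, rate=5.3).
The mode of a Gamma(a, b) with a ≥ 1 (shape–rate) is (a−1)/b = 17/5.3 ≈ 3.21.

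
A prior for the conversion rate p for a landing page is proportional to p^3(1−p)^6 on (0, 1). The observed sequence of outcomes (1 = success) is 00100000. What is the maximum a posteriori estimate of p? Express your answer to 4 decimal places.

p̂_MAP = 0.2353

The prior density ∝ p^3(1−p)^6 is the kernel of Beta(4, 7).
Data: 1 success in 8 trials (from the sequence). The binomial likelihood contributes p(1−p)^7, so the posterior is Beta(4+1, 7+7) = Beta(5, 14).
For Beta(a, b) with a, b > 1 the mode is (a−1)/(a+b−2) = 4/17 ≈ 0.2353.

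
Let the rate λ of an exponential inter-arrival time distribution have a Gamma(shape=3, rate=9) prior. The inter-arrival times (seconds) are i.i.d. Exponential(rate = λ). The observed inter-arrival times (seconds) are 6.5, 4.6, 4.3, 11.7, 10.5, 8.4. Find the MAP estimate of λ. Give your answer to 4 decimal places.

λ̂_MAP = 0.1455

The Exponential(rate=λ) likelihood is ∝ λ^n e^(−λΣtᵢ). Here n = 6 and Σtᵢ = 6.5 + 4.6 + 4.3 + 11.7 + 10.5 + 8.4 = 46.
Posterior ∝ λ^2e^(−9λ) · λ^6e^(−46λ) = λ^8e^(−55λ), i.e. Gamma(9, 55).
Mode = (a−1)/b = 8/55 ≈ 0.1455.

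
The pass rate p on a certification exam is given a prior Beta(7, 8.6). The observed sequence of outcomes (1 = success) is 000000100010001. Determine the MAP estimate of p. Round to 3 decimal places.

Prior: Beta(7, 8.6).
Data: 3 successes in 15 trials (from the sequence). The binomial likelihood contributes p^3(1−p)^12, so the posterior is Beta(7+3, 8.6+12) = Beta(10, 20.6).
For Beta(a, b) with a, b > 1 the mode is (a−1)/(a+b−2) = 9/28.6 ≈ 0.315.

p̂_MAP = 0.315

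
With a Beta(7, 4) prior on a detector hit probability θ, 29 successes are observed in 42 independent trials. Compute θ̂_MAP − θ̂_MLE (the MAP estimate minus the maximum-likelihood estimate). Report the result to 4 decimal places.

MAP − MLE = -0.0042

Posterior is Beta(36, 17); MAP = (36−1)/(53−2) = 35/51 ≈ 0.68627.
MLE ignores the prior: θ̂_MLE = k/n = 29/42 ≈ 0.69048.
Difference = 35/51 − 29/42 = -1/238 ≈ -0.0042.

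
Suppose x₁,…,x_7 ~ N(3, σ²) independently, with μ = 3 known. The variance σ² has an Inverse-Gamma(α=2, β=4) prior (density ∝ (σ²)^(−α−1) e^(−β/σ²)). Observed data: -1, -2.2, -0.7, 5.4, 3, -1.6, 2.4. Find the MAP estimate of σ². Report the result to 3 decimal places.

Sum of squared deviations about the known mean: SS = (-1−3)² + (-2.2−3)² + (-0.7−3)² + (5.4−3)² + (3−3)² + (-1.6−3)² + (2.4−3)² = 84.01.
The Normal likelihood contributes (σ²)^(−n/2) exp(−SS/(2σ²)), so the posterior is Inverse-Gamma(α + n/2, β + SS/2) = Inverse-Gamma(5.5, 46.005).
The mode of Inverse-Gamma(a, b) is b/(a+1) = 46.005/6.5 ≈ 7.078.

σ̂²_MAP = 7.078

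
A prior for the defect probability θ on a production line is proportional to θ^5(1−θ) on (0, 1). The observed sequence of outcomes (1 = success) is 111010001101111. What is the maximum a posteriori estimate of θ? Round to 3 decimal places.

θ̂_MAP = 0.714

The prior density ∝ θ^5(1−θ)^1 is the kernel of Beta(6, 2).
Data: 10 successes in 15 trials (from the sequence). The binomial likelihood contributes θ^10(1−θ)^5, so the posterior is Beta(6+10, 2+5) = Beta(16, 7).
For Beta(a, b) with a, b > 1 the mode is (a−1)/(a+b−2) = 15/21 ≈ 0.714.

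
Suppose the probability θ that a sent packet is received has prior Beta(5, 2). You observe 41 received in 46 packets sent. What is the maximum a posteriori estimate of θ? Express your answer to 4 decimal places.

θ̂_MAP = 0.8824

Prior: Beta(5, 2).
Data: 41 successes in 46 trials. The binomial likelihood contributes θ^41(1−θ)^5, so the posterior is Beta(5+41, 2+5) = Beta(46, 7).
For Beta(a, b) with a, b > 1 the mode is (a−1)/(a+b−2) = 45/51 ≈ 0.8824.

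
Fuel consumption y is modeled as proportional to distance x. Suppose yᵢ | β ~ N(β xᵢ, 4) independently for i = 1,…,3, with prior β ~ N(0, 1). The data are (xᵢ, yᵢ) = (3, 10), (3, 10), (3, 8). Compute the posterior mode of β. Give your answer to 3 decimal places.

log p(β | y) = −Σ(yᵢ − βxᵢ)²/(2·4) − β²/(2·1) + const.
Setting the derivative to zero: Σxᵢ(yᵢ − βxᵢ)/4 − β/1 = 0, so β = Σxᵢyᵢ / (Σxᵢ² + σ²/τ²).
Σxᵢyᵢ = 3·10 + 3·10 + 3·8 = 84; Σxᵢ² = 27; σ²/τ² = 4.
β̂_MAP = 84 / (27 + 4) = 84/31 ≈ 2.710.

β̂_MAP = 2.710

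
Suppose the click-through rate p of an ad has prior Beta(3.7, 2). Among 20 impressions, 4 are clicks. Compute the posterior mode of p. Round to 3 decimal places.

p̂_MAP = 0.283

Prior: Beta(3.7, 2).
Data: 4 successes in 20 trials. The binomial likelihood contributes p^4(1−p)^16, so the posterior is Beta(3.7+4, 2+16) = Beta(7.7, 18).
For Beta(a, b) with a, b > 1 the mode is (a−1)/(a+b−2) = 6.7/23.7 ≈ 0.283.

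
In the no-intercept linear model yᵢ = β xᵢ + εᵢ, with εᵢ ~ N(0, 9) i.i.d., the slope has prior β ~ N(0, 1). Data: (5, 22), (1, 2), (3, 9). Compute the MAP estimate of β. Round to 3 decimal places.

β̂_MAP = 3.159

log p(β | y) = −Σ(yᵢ − βxᵢ)²/(2·9) − β²/(2·1) + const.
Setting the derivative to zero: Σxᵢ(yᵢ − βxᵢ)/9 − β/1 = 0, so β = Σxᵢyᵢ / (Σxᵢ² + σ²/τ²).
Σxᵢyᵢ = 5·22 + 1·2 + 3·9 = 139; Σxᵢ² = 35; σ²/τ² = 9.
β̂_MAP = 139 / (35 + 9) = 139/44 ≈ 3.159.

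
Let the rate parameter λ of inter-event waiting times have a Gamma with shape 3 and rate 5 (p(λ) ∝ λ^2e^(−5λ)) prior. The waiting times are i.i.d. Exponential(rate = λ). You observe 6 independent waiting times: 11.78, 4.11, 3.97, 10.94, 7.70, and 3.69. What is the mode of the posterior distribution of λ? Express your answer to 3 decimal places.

The Exponential(rate=λ) likelihood is ∝ λ^n e^(−λΣtᵢ). Here n = 6 and Σtᵢ = 11.78 + 4.11 + 3.97 + 10.94 + 7.70 + 3.69 = 42.19.
Posterior ∝ λ^2e^(−5λ) · λ^6e^(−42.19λ) = λ^8e^(−47.19λ), i.e. Gamma(9, 47.19).
Mode = (a−1)/b = 8/47.19 ≈ 0.170.

λ̂_MAP = 0.170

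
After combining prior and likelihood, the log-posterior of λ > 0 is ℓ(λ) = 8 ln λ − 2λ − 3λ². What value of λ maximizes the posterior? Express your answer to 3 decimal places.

λ̂_MAP = 1.000

ℓ'(λ) = 8/λ − 2 − 6λ. Setting this to zero and multiplying by λ: 6λ² + 2λ − 8 = 0.
λ = (−2 + √(2² + 4·6·8)) / (2·6) = (−2 + √196) / 12 = (−2 + 14)/12 = 1.
ℓ''(λ) = −8/λ² − 6 < 0, confirming a maximum.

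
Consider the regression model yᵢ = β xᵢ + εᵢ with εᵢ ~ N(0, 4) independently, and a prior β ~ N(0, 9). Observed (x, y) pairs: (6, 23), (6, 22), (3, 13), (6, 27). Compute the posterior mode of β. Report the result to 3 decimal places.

β̂_MAP = 4.010

log p(β | y) = −Σ(yᵢ − βxᵢ)²/(2·4) − β²/(2·9) + const.
Setting the derivative to zero: Σxᵢ(yᵢ − βxᵢ)/4 − β/9 = 0, so β = Σxᵢyᵢ / (Σxᵢ² + σ²/τ²).
Σxᵢyᵢ = 6·23 + 6·22 + 3·13 + 6·27 = 471; Σxᵢ² = 117; σ²/τ² = 4/9.
β̂_MAP = 471 / (117 + 4/9) = 471/(1057/9) = 4239/1057 ≈ 4.010.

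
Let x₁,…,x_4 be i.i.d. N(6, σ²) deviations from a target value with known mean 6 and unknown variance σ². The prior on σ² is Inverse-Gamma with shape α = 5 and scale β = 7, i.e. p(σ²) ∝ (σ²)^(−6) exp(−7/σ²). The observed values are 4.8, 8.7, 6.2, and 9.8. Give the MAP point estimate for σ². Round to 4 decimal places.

σ̂²_MAP = 2.3256

Sum of squared deviations about the known mean: SS = (4.8−6)² + (8.7−6)² + (6.2−6)² + (9.8−6)² = 23.21.
The Normal likelihood contributes (σ²)^(−n/2) exp(−SS/(2σ²)), so the posterior is Inverse-Gamma(α + n/2, β + SS/2) = Inverse-Gamma(7, 18.605).
The mode of Inverse-Gamma(a, b) is b/(a+1) = 18.605/8 ≈ 2.3256.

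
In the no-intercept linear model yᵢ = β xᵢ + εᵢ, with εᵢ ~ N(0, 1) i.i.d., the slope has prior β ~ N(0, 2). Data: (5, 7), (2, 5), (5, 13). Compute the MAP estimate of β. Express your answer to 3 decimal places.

β̂_MAP = 2.018

log p(β | y) = −Σ(yᵢ − βxᵢ)²/(2·1) − β²/(2·2) + const.
Setting the derivative to zero: Σxᵢ(yᵢ − βxᵢ)/1 − β/2 = 0, so β = Σxᵢyᵢ / (Σxᵢ² + σ²/τ²).
Σxᵢyᵢ = 5·7 + 2·5 + 5·13 = 110; Σxᵢ² = 54; σ²/τ² = 0.5.
β̂_MAP = 110 / (54 + 0.5) = 110/54.5 ≈ 2.018.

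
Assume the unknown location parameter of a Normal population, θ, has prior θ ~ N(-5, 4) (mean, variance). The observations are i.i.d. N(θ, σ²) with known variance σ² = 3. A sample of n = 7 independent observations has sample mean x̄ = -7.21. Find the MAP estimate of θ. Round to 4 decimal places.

n = 7, x̄ = -7.21.
For a Normal prior and Normal likelihood with known variance, the posterior is Normal; its mode equals its mean, the precision-weighted average.
Prior precision 1/σ₀² = 1/4 = 0.25; data precision n/σ² = 7/3.
θ̂ = (0.25·(-5) + (7/3)·(-7.21)) / (0.25 + 7/3) = (-2711/150)/(31/12) = -5422/775 ≈ -6.9961.

θ̂_MAP = -6.9961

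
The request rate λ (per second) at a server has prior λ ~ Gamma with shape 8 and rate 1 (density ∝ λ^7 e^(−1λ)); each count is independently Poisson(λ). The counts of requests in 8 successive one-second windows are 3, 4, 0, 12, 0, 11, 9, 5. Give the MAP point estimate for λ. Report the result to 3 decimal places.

Σxᵢ = 3+4+0+12+0+11+9+5 = 44, with n = 8.
Posterior ∝ λ^7e^(−1λ) · λ^44e^(−8λ) = λ^51e^(−9λ), i.e. Gamma(shape=52, rate=9).
The mode of a Gamma(a, b) with a ≥ 1 (shape–rate) is (a−1)/b = 51/9 ≈ 5.667.

λ̂_MAP = 5.667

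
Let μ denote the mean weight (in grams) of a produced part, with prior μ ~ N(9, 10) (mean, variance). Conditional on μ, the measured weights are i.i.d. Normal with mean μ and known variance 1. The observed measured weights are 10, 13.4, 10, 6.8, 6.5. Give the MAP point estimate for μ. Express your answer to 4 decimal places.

n = 5; x̄ = (10 + 13.4 + 10 + 6.8 + 6.5)/5 = 46.7/5 = 9.34.
For a Normal prior and Normal likelihood with known variance, the posterior is Normal; its mode equals its mean, the precision-weighted average.
Prior precision 1/σ₀² = 1/10 = 0.1; data precision n/σ² = 5/1 = 5.
μ̂ = (0.1·9 + 5·9.34) / (0.1 + 5) = 47.6/5.1 = 28/3 ≈ 9.3333.

μ̂_MAP = 9.3333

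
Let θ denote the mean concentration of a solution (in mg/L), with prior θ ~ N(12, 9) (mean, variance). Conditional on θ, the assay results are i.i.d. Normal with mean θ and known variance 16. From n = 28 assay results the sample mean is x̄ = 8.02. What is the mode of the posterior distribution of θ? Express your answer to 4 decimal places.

θ̂_MAP = 8.2576

n = 28, x̄ = 8.02.
For a Normal prior and Normal likelihood with known variance, the posterior is Normal; its mode equals its mean, the precision-weighted average.
Prior precision 1/σ₀² = 1/9; data precision n/σ² = 28/16 = 1.75.
θ̂ = ((1/9)·12 + 1.75·8.02) / (1/9 + 1.75) = (9221/600)/(67/36) = 27663/3350 ≈ 8.2576.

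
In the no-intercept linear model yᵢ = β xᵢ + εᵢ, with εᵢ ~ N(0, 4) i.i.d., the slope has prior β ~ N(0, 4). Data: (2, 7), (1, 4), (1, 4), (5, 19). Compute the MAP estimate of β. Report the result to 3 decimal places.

β̂_MAP = 3.656

log p(β | y) = −Σ(yᵢ − βxᵢ)²/(2·4) − β²/(2·4) + const.
Setting the derivative to zero: Σxᵢ(yᵢ − βxᵢ)/4 − β/4 = 0, so β = Σxᵢyᵢ / (Σxᵢ² + σ²/τ²).
Σxᵢyᵢ = 2·7 + 1·4 + 1·4 + 5·19 = 117; Σxᵢ² = 31; σ²/τ² = 1.
β̂_MAP = 117 / (31 + 1) = 117/32 ≈ 3.656.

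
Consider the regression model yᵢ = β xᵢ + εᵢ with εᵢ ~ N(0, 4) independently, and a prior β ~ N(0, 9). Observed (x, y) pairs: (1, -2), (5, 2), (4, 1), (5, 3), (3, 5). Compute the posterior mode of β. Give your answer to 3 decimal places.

log p(β | y) = −Σ(yᵢ − βxᵢ)²/(2·4) − β²/(2·9) + const.
Setting the derivative to zero: Σxᵢ(yᵢ − βxᵢ)/4 − β/9 = 0, so β = Σxᵢyᵢ / (Σxᵢ² + σ²/τ²).
Σxᵢyᵢ = 1·(-2) + 5·2 + 4·1 + 5·3 + 3·5 = 42; Σxᵢ² = 76; σ²/τ² = 4/9.
β̂_MAP = 42 / (76 + 4/9) = 42/(688/9) = 189/344 ≈ 0.549.

β̂_MAP = 0.549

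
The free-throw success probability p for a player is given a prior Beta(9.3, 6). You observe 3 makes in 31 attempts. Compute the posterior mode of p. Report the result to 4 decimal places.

p̂_MAP = 0.2551

Prior: Beta(9.3, 6).
Data: 3 successes in 31 trials. The binomial likelihood contributes p^3(1−p)^28, so the posterior is Beta(9.3+3, 6+28) = Beta(12.3, 34).
For Beta(a, b) with a, b > 1 the mode is (a−1)/(a+b−2) = 11.3/44.3 ≈ 0.2551.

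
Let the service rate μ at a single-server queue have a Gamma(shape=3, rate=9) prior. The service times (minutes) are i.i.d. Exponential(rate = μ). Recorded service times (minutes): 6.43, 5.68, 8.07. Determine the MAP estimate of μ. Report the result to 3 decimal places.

The Exponential(rate=μ) likelihood is ∝ μ^n e^(−μΣtᵢ). Here n = 3 and Σtᵢ = 6.43 + 5.68 + 8.07 = 20.18.
Posterior ∝ μ^2e^(−9μ) · μ^3e^(−20.18μ) = μ^5e^(−29.18μ), i.e. Gamma(6, 29.18).
Mode = (a−1)/b = 5/29.18 ≈ 0.171.

μ̂_MAP = 0.171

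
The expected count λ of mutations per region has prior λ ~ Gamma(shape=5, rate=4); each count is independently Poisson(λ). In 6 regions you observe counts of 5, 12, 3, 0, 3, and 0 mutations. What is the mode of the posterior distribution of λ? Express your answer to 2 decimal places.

λ̂_MAP = 2.70

Σxᵢ = 5+12+3+0+3+0 = 23, with n = 6.
Posterior ∝ λ^4e^(−4λ) · λ^23e^(−6λ) = λ^27e^(−10λ), i.e. Gamma(shape=28, rate=10).
The mode of a Gamma(a, b) with a ≥ 1 (shape–rate) is (a−1)/b = 27/10 ≈ 2.70.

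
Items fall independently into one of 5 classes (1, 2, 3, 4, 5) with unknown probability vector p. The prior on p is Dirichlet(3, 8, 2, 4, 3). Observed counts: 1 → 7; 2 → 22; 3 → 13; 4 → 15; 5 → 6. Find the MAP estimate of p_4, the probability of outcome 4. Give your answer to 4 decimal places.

MAP estimate: 0.2308

The posterior is Dirichlet(αᵢ + nᵢ) = Dirichlet(10, 30, 15, 19, 9).
For a Dirichlet(a₁,…,a_K) with all aᵢ > 1, the mode has j-th component (aⱼ − 1)/(Σaᵢ − K).
Here Σaᵢ = 83 and K = 5, so p_4 = (19 − 1)/(83 − 5) = 18/78 ≈ 0.2308.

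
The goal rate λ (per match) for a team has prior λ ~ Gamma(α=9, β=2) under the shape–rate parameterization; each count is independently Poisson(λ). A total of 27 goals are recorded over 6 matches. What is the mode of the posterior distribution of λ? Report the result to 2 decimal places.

Σxᵢ = 27, n = 6.
Posterior ∝ λ^8e^(−2λ) · λ^27e^(−6λ) = λ^35e^(−8λ), i.e. Gamma(shape=36, rate=8).
The mode of a Gamma(a, b) with a ≥ 1 (shape–rate) is (a−1)/b = 35/8 ≈ 4.38.

λ̂_MAP = 4.38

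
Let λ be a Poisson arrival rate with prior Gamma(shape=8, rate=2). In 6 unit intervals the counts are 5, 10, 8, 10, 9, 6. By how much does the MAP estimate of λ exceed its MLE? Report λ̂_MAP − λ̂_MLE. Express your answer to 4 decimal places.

MAP − MLE = -1.1250

Σxᵢ = 48. Posterior is Gamma(56, 8); MAP = (56−1)/8 = 55/8 ≈ 6.87500.
MLE = x̄ = 48/6 ≈ 8.00000.
Difference = 55/8 − 48/6 = -9/8 ≈ -1.1250.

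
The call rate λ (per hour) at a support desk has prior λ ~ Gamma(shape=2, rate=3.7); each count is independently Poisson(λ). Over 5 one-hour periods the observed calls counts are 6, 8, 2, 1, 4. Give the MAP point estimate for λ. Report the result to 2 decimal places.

Σxᵢ = 6+8+2+1+4 = 21, with n = 5.
Posterior ∝ λe^(−3.7λ) · λ^21e^(−5λ) = λ^22e^(−8.7λ), i.e. Gamma(shape=23, rate=8.7).
The mode of a Gamma(a, b) with a ≥ 1 (shape–rate) is (a−1)/b = 22/8.7 ≈ 2.53.

λ̂_MAP = 2.53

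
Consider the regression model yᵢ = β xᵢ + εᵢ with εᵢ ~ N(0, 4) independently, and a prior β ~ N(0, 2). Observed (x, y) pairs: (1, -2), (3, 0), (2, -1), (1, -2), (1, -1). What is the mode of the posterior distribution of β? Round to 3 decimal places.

β̂_MAP = -0.389

log p(β | y) = −Σ(yᵢ − βxᵢ)²/(2·4) − β²/(2·2) + const.
Setting the derivative to zero: Σxᵢ(yᵢ − βxᵢ)/4 − β/2 = 0, so β = Σxᵢyᵢ / (Σxᵢ² + σ²/τ²).
Σxᵢyᵢ = 1·(-2) + 3·0 + 2·(-1) + 1·(-2) + 1·(-1) = -7; Σxᵢ² = 16; σ²/τ² = 2.
β̂_MAP = -7 / (16 + 2) = (-7)/18 ≈ -0.389.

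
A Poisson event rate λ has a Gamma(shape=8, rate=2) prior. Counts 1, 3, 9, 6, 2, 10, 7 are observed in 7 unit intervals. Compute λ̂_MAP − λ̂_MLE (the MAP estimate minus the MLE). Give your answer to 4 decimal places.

MAP − MLE = -0.4286

Σxᵢ = 38. Posterior is Gamma(46, 9); MAP = (46−1)/9 = 45/9 ≈ 5.00000.
MLE = x̄ = 38/7 ≈ 5.42857.
Difference = 45/9 − 38/7 = -3/7 ≈ -0.4286.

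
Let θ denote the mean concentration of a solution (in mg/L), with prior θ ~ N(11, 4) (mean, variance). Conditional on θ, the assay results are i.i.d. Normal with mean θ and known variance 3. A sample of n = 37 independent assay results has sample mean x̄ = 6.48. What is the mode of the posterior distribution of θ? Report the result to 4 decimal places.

n = 37, x̄ = 6.48.
For a Normal prior and Normal likelihood with known variance, the posterior is Normal; its mode equals its mean, the precision-weighted average.
Prior precision 1/σ₀² = 1/4 = 0.25; data precision n/σ² = 37/3.
θ̂ = (0.25·11 + (37/3)·6.48) / (0.25 + 37/3) = 82.67/(151/12) = 24801/3775 ≈ 6.5698.

θ̂_MAP = 6.5698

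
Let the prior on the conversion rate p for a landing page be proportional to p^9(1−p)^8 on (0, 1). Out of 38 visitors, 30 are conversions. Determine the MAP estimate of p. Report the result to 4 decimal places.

p̂_MAP = 0.7091

The prior density ∝ p^9(1−p)^8 is the kernel of Beta(10, 9).
Data: 30 successes in 38 trials. The binomial likelihood contributes p^30(1−p)^8, so the posterior is Beta(10+30, 9+8) = Beta(40, 17).
For Beta(a, b) with a, b > 1 the mode is (a−1)/(a+b−2) = 39/55 ≈ 0.7091.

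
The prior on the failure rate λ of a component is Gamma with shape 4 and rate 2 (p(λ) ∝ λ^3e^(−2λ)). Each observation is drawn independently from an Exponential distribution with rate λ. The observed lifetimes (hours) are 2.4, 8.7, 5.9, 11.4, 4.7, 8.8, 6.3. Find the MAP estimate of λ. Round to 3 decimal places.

λ̂_MAP = 0.199

The Exponential(rate=λ) likelihood is ∝ λ^n e^(−λΣtᵢ). Here n = 7 and Σtᵢ = 2.4 + 8.7 + 5.9 + 11.4 + 4.7 + 8.8 + 6.3 = 48.2.
Posterior ∝ λ^3e^(−2λ) · λ^7e^(−48.2λ) = λ^10e^(−50.2λ), i.e. Gamma(11, 50.2).
Mode = (a−1)/b = 10/50.2 ≈ 0.199.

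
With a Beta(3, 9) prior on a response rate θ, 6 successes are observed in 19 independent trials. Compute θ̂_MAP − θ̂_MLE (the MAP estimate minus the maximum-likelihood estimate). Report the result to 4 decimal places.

MAP − MLE = -0.0399

Posterior is Beta(9, 22); MAP = (9−1)/(31−2) = 8/29 ≈ 0.27586.
MLE ignores the prior: θ̂_MLE = k/n = 6/19 ≈ 0.31579.
Difference = 8/29 − 6/19 = -22/551 ≈ -0.0399.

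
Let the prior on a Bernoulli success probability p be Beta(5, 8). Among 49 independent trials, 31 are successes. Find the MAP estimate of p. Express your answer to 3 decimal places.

p̂_MAP = 0.583

Prior: Beta(5, 8).
Data: 31 successes in 49 trials. The binomial likelihood contributes p^31(1−p)^18, so the posterior is Beta(5+31, 8+18) = Beta(36, 26).
For Beta(a, b) with a, b > 1 the mode is (a−1)/(a+b−2) = 35/60 ≈ 0.583.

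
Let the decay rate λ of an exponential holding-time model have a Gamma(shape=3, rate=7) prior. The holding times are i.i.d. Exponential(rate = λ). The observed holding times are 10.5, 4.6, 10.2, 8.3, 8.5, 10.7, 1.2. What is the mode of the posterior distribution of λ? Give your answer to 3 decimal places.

The Exponential(rate=λ) likelihood is ∝ λ^n e^(−λΣtᵢ). Here n = 7 and Σtᵢ = 10.5 + 4.6 + 10.2 + 8.3 + 8.5 + 10.7 + 1.2 = 54.
Posterior ∝ λ^2e^(−7λ) · λ^7e^(−54λ) = λ^9e^(−61λ), i.e. Gamma(10, 61).
Mode = (a−1)/b = 9/61 ≈ 0.148.

λ̂_MAP = 0.148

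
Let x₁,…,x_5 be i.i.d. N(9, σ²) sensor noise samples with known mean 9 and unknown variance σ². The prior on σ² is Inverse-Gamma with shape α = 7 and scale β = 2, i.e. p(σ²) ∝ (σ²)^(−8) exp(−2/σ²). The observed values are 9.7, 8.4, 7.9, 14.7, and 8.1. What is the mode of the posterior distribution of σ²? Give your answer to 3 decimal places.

σ̂²_MAP = 1.874

Sum of squared deviations about the known mean: SS = (9.7−9)² + (8.4−9)² + (7.9−9)² + (14.7−9)² + (8.1−9)² = 35.36.
The Normal likelihood contributes (σ²)^(−n/2) exp(−SS/(2σ²)), so the posterior is Inverse-Gamma(α + n/2, β + SS/2) = Inverse-Gamma(9.5, 19.68).
The mode of Inverse-Gamma(a, b) is b/(a+1) = 19.68/10.5 ≈ 1.874.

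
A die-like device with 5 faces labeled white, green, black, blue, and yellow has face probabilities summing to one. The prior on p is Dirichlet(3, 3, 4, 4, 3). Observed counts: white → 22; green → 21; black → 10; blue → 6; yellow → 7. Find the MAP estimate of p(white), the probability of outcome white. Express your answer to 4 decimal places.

MAP estimate of p(white) = 0.3077

The posterior is Dirichlet(αᵢ + nᵢ) = Dirichlet(25, 24, 14, 10, 10).
For a Dirichlet(a₁,…,a_K) with all aᵢ > 1, the mode has j-th component (aⱼ − 1)/(Σaᵢ − K).
Here Σaᵢ = 83 and K = 5, so p(white) = (25 − 1)/(83 − 5) = 24/78 ≈ 0.3077.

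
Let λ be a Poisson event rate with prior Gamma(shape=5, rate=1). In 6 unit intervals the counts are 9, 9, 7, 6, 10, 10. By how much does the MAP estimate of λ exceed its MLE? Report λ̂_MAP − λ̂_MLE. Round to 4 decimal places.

Σxᵢ = 51. Posterior is Gamma(56, 7); MAP = (56−1)/7 = 55/7 ≈ 7.85714.
MLE = x̄ = 51/6 ≈ 8.50000.
Difference = 55/7 − 51/6 = -9/14 ≈ -0.6429.

MAP − MLE = -0.6429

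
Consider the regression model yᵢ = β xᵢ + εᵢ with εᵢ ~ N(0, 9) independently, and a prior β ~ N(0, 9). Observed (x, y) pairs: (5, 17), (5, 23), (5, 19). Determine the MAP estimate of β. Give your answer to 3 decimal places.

log p(β | y) = −Σ(yᵢ − βxᵢ)²/(2·9) − β²/(2·9) + const.
Setting the derivative to zero: Σxᵢ(yᵢ − βxᵢ)/9 − β/9 = 0, so β = Σxᵢyᵢ / (Σxᵢ² + σ²/τ²).
Σxᵢyᵢ = 5·17 + 5·23 + 5·19 = 295; Σxᵢ² = 75; σ²/τ² = 1.
β̂_MAP = 295 / (75 + 1) = 295/76 ≈ 3.882.

β̂_MAP = 3.882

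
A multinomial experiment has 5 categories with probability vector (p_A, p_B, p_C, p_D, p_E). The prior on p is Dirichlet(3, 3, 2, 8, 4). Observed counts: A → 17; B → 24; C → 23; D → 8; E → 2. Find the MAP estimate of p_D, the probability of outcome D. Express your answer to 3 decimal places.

The posterior is Dirichlet(αᵢ + nᵢ) = Dirichlet(20, 27, 25, 16, 6).
For a Dirichlet(a₁,…,a_K) with all aᵢ > 1, the mode has j-th component (aⱼ − 1)/(Σaᵢ − K).
Here Σaᵢ = 94 and K = 5, so p_D = (16 − 1)/(94 − 5) = 15/89 ≈ 0.169.

MAP estimate of p_D = 0.169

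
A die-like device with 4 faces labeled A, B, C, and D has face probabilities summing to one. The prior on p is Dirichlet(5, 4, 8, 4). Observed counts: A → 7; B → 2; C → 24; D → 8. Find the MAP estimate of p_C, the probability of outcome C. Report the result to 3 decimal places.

The posterior is Dirichlet(αᵢ + nᵢ) = Dirichlet(12, 6, 32, 12).
For a Dirichlet(a₁,…,a_K) with all aᵢ > 1, the mode has j-th component (aⱼ − 1)/(Σaᵢ − K).
Here Σaᵢ = 62 and K = 4, so p_C = (32 − 1)/(62 − 4) = 31/58 ≈ 0.534.

MAP estimate of p_C = 0.534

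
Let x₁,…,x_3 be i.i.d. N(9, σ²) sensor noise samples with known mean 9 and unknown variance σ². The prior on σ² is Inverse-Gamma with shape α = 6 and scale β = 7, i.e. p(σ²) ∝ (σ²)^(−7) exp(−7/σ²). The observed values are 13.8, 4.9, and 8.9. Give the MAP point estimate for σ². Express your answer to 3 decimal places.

σ̂²_MAP = 3.168

Sum of squared deviations about the known mean: SS = (13.8−9)² + (4.9−9)² + (8.9−9)² = 39.86.
The Normal likelihood contributes (σ²)^(−n/2) exp(−SS/(2σ²)), so the posterior is Inverse-Gamma(α + n/2, β + SS/2) = Inverse-Gamma(7.5, 26.93).
The mode of Inverse-Gamma(a, b) is b/(a+1) = 26.93/8.5 ≈ 3.168.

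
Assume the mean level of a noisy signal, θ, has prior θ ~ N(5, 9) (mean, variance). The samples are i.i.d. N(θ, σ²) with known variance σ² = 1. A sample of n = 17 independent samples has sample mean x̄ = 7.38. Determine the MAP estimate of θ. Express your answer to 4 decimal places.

θ̂_MAP = 7.3645

n = 17, x̄ = 7.38.
For a Normal prior and Normal likelihood with known variance, the posterior is Normal; its mode equals its mean, the precision-weighted average.
Prior precision 1/σ₀² = 1/9; data precision n/σ² = 17/1 = 17.
θ̂ = ((1/9)·5 + 17·7.38) / (1/9 + 17) = (56707/450)/(154/9) = 8101/1100 ≈ 7.3645.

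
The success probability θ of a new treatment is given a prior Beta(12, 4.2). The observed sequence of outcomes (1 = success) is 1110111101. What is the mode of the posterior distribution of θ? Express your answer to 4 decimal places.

θ̂_MAP = 0.7851

Prior: Beta(12, 4.2).
Data: 8 successes in 10 trials (from the sequence). The binomial likelihood contributes θ^8(1−θ)^2, so the posterior is Beta(12+8, 4.2+2) = Beta(20, 6.2).
For Beta(a, b) with a, b > 1 the mode is (a−1)/(a+b−2) = 19/24.2 ≈ 0.7851.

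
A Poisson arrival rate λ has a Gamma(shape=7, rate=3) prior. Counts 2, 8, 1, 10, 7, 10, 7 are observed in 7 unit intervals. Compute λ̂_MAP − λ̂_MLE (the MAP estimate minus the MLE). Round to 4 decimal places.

Σxᵢ = 45. Posterior is Gamma(52, 10); MAP = (52−1)/10 = 51/10 ≈ 5.10000.
MLE = x̄ = 45/7 ≈ 6.42857.
Difference = 51/10 − 45/7 = -93/70 ≈ -1.3286.

MAP − MLE = -1.3286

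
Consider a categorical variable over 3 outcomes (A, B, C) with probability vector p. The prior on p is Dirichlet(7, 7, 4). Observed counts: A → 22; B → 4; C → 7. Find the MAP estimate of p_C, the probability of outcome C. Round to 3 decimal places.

MAP estimate of p_C = 0.208

The posterior is Dirichlet(αᵢ + nᵢ) = Dirichlet(29, 11, 11).
For a Dirichlet(a₁,…,a_K) with all aᵢ > 1, the mode has j-th component (aⱼ − 1)/(Σaᵢ − K).
Here Σaᵢ = 51 and K = 3, so p_C = (11 − 1)/(51 − 3) = 10/48 ≈ 0.208.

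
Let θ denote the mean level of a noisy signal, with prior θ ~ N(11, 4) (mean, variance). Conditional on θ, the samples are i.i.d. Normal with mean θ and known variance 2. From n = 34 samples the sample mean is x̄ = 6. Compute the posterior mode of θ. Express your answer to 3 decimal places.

n = 34, x̄ = 6.
For a Normal prior and Normal likelihood with known variance, the posterior is Normal; its mode equals its mean, the precision-weighted average.
Prior precision 1/σ₀² = 1/4 = 0.25; data precision n/σ² = 34/2 = 17.
θ̂ = (0.25·11 + 17·6) / (0.25 + 17) = 104.75/17.25 = 419/69 ≈ 6.072.

θ̂_MAP = 6.072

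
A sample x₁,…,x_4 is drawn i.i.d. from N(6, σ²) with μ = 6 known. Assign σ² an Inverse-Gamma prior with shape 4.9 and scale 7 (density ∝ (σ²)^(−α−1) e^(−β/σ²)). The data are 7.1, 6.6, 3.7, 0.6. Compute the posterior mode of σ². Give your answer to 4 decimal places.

Sum of squared deviations about the known mean: SS = (7.1−6)² + (6.6−6)² + (3.7−6)² + (0.6−6)² = 36.02.
The Normal likelihood contributes (σ²)^(−n/2) exp(−SS/(2σ²)), so the posterior is Inverse-Gamma(α + n/2, β + SS/2) = Inverse-Gamma(6.9, 25.01).
The mode of Inverse-Gamma(a, b) is b/(a+1) = 25.01/7.9 ≈ 3.1658.

σ̂²_MAP = 3.1658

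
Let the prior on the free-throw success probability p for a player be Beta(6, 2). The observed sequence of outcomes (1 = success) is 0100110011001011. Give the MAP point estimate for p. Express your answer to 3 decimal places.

p̂_MAP = 0.591

Prior: Beta(6, 2).
Data: 8 successes in 16 trials (from the sequence). The binomial likelihood contributes p^8(1−p)^8, so the posterior is Beta(6+8, 2+8) = Beta(14, 10).
For Beta(a, b) with a, b > 1 the mode is (a−1)/(a+b−2) = 13/22 ≈ 0.591.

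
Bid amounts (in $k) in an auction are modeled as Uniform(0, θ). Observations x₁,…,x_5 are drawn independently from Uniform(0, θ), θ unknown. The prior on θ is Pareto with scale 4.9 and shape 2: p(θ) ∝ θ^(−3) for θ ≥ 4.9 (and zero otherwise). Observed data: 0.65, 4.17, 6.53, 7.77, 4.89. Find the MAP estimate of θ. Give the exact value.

θ̂_MAP = 7.77

The Uniform(0, θ) likelihood is θ^(−n) for θ ≥ max(xᵢ), zero otherwise. Here max(xᵢ) = 7.77.
Posterior ∝ θ^(−3) · θ^(−5) = θ^(−8) on θ ≥ max(4.9, 7.77) = 7.77.
This density is strictly decreasing in θ, so the posterior mode lies at the lower boundary of the support.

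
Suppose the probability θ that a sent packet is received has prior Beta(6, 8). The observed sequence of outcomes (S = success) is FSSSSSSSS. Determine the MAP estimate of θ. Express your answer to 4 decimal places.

θ̂_MAP = 0.6190

Prior: Beta(6, 8).
Data: 8 successes in 9 trials (from the sequence). The binomial likelihood contributes θ^8(1−θ)^1, so the posterior is Beta(6+8, 8+1) = Beta(14, 9).
For Beta(a, b) with a, b > 1 the mode is (a−1)/(a+b−2) = 13/21 ≈ 0.6190.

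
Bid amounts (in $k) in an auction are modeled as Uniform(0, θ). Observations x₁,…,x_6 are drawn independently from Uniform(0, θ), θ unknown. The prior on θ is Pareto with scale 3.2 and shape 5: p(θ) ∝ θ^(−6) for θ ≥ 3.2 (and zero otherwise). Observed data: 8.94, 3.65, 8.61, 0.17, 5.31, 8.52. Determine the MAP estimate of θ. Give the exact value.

The Uniform(0, θ) likelihood is θ^(−n) for θ ≥ max(xᵢ), zero otherwise. Here max(xᵢ) = 8.94.
Posterior ∝ θ^(−6) · θ^(−6) = θ^(−12) on θ ≥ max(3.2, 8.94) = 8.94.
This density is strictly decreasing in θ, so the posterior mode lies at the lower boundary of the support.

θ̂_MAP = 8.94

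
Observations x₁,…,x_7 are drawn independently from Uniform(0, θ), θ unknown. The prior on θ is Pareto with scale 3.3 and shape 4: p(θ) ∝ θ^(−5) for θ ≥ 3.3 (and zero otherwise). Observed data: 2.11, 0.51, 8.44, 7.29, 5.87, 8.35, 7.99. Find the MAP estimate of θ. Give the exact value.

The Uniform(0, θ) likelihood is θ^(−n) for θ ≥ max(xᵢ), zero otherwise. Here max(xᵢ) = 8.44.
Posterior ∝ θ^(−5) · θ^(−7) = θ^(−12) on θ ≥ max(3.3, 8.44) = 8.44.
This density is strictly decreasing in θ, so the posterior mode lies at the lower boundary of the support.

θ̂_MAP = 8.44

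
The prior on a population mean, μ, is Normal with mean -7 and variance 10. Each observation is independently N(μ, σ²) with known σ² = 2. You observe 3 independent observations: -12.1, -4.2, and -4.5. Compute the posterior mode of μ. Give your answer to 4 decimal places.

μ̂_MAP = -6.9375

n = 3; x̄ = ((-12.1) + (-4.2) + (-4.5))/3 = -20.8/3 = -104/15 ≈ -6.9333.
For a Normal prior and Normal likelihood with known variance, the posterior is Normal; its mode equals its mean, the precision-weighted average.
Prior precision 1/σ₀² = 1/10 = 0.1; data precision n/σ² = 3/2 = 1.5.
μ̂ = (0.1·(-7) + 1.5·(-104/15)) / (0.1 + 1.5) = (-11.1)/1.6 = -6.9375.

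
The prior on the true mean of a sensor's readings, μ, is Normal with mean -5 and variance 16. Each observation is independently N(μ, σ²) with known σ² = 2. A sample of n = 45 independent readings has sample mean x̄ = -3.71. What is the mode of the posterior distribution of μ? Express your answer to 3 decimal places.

μ̂_MAP = -3.714

n = 45, x̄ = -3.71.
For a Normal prior and Normal likelihood with known variance, the posterior is Normal; its mode equals its mean, the precision-weighted average.
Prior precision 1/σ₀² = 1/16 = 0.0625; data precision n/σ² = 45/2 = 22.5.
μ̂ = (0.0625·(-5) + 22.5·(-3.71)) / (0.0625 + 22.5) = (-83.7875)/22.5625 = -6703/1805 ≈ -3.714.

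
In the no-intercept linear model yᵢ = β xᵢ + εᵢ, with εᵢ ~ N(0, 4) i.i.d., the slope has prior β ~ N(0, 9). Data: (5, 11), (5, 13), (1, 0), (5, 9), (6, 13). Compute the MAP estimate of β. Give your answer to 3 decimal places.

β̂_MAP = 2.161

log p(β | y) = −Σ(yᵢ − βxᵢ)²/(2·4) − β²/(2·9) + const.
Setting the derivative to zero: Σxᵢ(yᵢ − βxᵢ)/4 − β/9 = 0, so β = Σxᵢyᵢ / (Σxᵢ² + σ²/τ²).
Σxᵢyᵢ = 5·11 + 5·13 + 1·0 + 5·9 + 6·13 = 243; Σxᵢ² = 112; σ²/τ² = 4/9.
β̂_MAP = 243 / (112 + 4/9) = 243/(1012/9) = 2187/1012 ≈ 2.161.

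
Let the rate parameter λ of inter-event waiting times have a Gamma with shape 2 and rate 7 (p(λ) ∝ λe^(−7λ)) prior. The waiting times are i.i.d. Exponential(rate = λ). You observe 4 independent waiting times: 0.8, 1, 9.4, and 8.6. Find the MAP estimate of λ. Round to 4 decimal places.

λ̂_MAP = 0.1866

The Exponential(rate=λ) likelihood is ∝ λ^n e^(−λΣtᵢ). Here n = 4 and Σtᵢ = 0.8 + 1 + 9.4 + 8.6 = 19.8.
Posterior ∝ λe^(−7λ) · λ^4e^(−19.8λ) = λ^5e^(−26.8λ), i.e. Gamma(6, 26.8).
Mode = (a−1)/b = 5/26.8 ≈ 0.1866.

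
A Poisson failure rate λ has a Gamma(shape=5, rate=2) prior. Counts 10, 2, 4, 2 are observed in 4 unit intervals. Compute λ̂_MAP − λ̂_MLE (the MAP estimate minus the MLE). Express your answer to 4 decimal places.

Σxᵢ = 18. Posterior is Gamma(23, 6); MAP = (23−1)/6 = 22/6 ≈ 3.66667.
MLE = x̄ = 18/4 ≈ 4.50000.
Difference = 22/6 − 18/4 = -5/6 ≈ -0.8333.

MAP − MLE = -0.8333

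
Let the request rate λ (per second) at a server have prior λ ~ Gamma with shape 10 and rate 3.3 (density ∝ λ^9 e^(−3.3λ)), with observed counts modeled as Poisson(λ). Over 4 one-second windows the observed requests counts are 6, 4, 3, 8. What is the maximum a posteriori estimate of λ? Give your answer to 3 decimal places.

Σxᵢ = 6+4+3+8 = 21, with n = 4.
Posterior ∝ λ^9e^(−3.3λ) · λ^21e^(−4λ) = λ^30e^(−7.3λ), i.e. Gamma(shape=31, rate=7.3).
The mode of a Gamma(a, b) with a ≥ 1 (shape–rate) is (a−1)/b = 30/7.3 ≈ 4.110.

λ̂_MAP = 4.110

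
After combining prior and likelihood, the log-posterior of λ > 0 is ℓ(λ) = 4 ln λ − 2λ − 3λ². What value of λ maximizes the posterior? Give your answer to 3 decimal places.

ℓ'(λ) = 4/λ − 2 − 6λ. Setting this to zero and multiplying by λ: 6λ² + 2λ − 4 = 0.
λ = (−2 + √(2² + 4·6·4)) / (2·6) = (−2 + √100) / 12 = (−2 + 10)/12 = 2/3.
ℓ''(λ) = −4/λ² − 6 < 0, confirming a maximum.

λ̂_MAP = 0.667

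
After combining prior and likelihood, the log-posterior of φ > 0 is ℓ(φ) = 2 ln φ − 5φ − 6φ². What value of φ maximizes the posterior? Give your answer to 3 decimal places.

ℓ'(φ) = 2/φ − 5 − 12φ. Setting this to zero and multiplying by φ: 12φ² + 5φ − 2 = 0.
φ = (−5 + √(5² + 4·12·2)) / (2·12) = (−5 + √121) / 24 = (−5 + 11)/24 = 1/4.
ℓ''(φ) = −2/φ² − 12 < 0, confirming a maximum.

φ̂_MAP = 0.250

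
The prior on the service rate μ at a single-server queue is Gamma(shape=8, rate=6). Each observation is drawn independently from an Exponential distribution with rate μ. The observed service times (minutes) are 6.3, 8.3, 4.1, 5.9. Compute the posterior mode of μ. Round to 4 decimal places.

The Exponential(rate=μ) likelihood is ∝ μ^n e^(−μΣtᵢ). Here n = 4 and Σtᵢ = 6.3 + 8.3 + 4.1 + 5.9 = 24.6.
Posterior ∝ μ^7e^(−6μ) · μ^4e^(−24.6μ) = μ^11e^(−30.6μ), i.e. Gamma(12, 30.6).
Mode = (a−1)/b = 11/30.6 ≈ 0.3595.

μ̂_MAP = 0.3595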